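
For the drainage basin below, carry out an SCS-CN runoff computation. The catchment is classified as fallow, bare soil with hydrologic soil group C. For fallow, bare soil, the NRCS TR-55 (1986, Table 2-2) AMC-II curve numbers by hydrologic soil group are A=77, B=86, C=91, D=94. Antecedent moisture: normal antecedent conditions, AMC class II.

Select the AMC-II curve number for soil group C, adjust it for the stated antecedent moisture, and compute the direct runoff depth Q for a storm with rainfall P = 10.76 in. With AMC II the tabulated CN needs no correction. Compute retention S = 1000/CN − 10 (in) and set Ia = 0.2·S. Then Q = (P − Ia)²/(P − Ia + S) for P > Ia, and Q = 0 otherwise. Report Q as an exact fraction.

NRCS table: fallow, bare soil, soil group C → CN(II) = 91
Average conditions: CN = 91 (no AMC adjustment).
S = 1000/91 − 10 = 90/91 in ≈ 0.989 in
Ia = 0.2·(90/91) = 18/91 in ≈ 0.198 in
P − Ia = 10.760 − 0.198 = 24029/2275 ≈ 10.562 in (> 0, runoff occurs)
Q = (24029/2275)²/((24029/2275) + 90/91) = (577392841/5175625)/(26279/2275) = 577392841/59784725 in ≈ 9.658 in

Q = 577392841/59784725 in ≈ 9.658 in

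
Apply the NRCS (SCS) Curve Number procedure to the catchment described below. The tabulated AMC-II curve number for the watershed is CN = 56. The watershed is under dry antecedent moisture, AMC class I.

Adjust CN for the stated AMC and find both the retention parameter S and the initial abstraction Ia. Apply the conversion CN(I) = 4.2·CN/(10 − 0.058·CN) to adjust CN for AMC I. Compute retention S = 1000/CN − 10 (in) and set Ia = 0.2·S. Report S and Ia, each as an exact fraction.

S = 2750/147 in ≈ 18.707 in; Ia = 550/147 in ≈ 3.741 in

CN(I) from CN(II)=56: (4.2·56)/(10 − 0.058·56) = 7350/211 ≈ 34.834
Max retention: S = 1000/(7350/211) − 10 = 2750/147 in (≈ 18.707 in)
Ia = 0.2·(2750/147) = 550/147 in ≈ 3.741 in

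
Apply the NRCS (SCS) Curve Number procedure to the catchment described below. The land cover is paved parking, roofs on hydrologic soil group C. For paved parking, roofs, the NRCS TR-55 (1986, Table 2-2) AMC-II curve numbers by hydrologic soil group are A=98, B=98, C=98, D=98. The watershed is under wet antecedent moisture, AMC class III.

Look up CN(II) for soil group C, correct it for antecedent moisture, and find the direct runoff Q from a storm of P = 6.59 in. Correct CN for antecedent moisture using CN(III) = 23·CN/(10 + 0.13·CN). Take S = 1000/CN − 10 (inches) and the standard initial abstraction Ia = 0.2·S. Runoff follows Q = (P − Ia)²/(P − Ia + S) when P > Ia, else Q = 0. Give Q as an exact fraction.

NRCS table: paved parking, roofs, soil group C → CN(II) = 98
Adjust CN=98 to AMC III: 23·98/(10 + 0.13·98) → 2254 ÷ (1137/50) = 112700/1137 ≈ 99.120
Retention S: 1000/CN − 10 with CN=99.120 → S = 100/1127 ≈ 0.089 in
Initial abstraction Ia = S/5 = (100/1127)/5 = 20/1127 ≈ 0.018 in
Excess rainfall: 6.590 − 0.018 = 6.572 in; P > Ia so Q > 0
Q = (740693/112700)²/((740693/112700) + 100/1127) = (548626120249/12701290000)/(750693/112700) = 548626120249/84603101100 in ≈ 6.485 in

Q = 548626120249/84603101100 in ≈ 6.485 in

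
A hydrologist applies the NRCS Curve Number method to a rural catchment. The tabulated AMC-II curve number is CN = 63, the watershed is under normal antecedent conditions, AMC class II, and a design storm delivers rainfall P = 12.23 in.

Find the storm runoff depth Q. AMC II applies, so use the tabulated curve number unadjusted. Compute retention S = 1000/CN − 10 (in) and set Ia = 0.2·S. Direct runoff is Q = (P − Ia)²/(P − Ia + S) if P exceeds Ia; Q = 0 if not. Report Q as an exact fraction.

Q = 4850983201/671888700 in ≈ 7.220 in

Average conditions: CN = 63 (no AMC adjustment).
Retention S: 1000/CN − 10 with CN=63.000 → S = 370/63 ≈ 5.873 in
Ia = 0.2S: 0.2·5.873 = 1.175 in (exactly 74/63)
Since P=12.230 > Ia=1.175: effective rainfall P−Ia = 69649/6300 in
Runoff Q = (P−Ia)²/(P−Ia+S) = (11.055)²/(11.055+5.873) = 4850983201/671888700 ≈ 7.220 in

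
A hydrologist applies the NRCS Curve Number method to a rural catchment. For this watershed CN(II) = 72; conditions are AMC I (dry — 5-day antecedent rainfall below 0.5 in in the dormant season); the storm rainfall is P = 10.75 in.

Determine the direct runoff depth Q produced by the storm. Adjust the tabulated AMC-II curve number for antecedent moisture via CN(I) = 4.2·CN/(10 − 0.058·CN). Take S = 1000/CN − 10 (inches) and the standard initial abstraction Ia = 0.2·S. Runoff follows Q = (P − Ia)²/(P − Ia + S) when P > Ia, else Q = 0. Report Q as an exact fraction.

CN(I) from CN(II)=72: (4.2·72)/(10 − 0.058·72) = 675/13 ≈ 51.923
Retention S: 1000/CN − 10 with CN=51.923 → S = 250/27 ≈ 9.259 in
Ia = 0.2·(250/27) = 50/27 in ≈ 1.852 in
P − Ia = 10.750 − 1.852 = 961/108 ≈ 8.898 in (> 0, runoff occurs)
Runoff Q = (P−Ia)²/(P−Ia+S) = (8.898)²/(8.898+9.259) = 923521/211788 ≈ 4.361 in

Q = 923521/211788 in ≈ 4.361 in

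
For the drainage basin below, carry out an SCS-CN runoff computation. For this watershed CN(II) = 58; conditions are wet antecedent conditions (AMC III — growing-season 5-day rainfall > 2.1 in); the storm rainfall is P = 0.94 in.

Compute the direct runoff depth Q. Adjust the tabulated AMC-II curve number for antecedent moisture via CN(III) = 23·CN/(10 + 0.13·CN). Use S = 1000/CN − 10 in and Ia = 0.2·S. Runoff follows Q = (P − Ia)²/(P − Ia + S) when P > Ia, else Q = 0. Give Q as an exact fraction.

Q = 107101801/3846889150 in ≈ 0.028 in

Adjust CN=58 to AMC III: 23·58/(10 + 0.13·58) → 1334 ÷ (877/50) = 66700/877 ≈ 76.055
S = 1000/(66700/877) − 10 = 2100/667 in ≈ 3.148 in
Ia = 0.2·(2100/667) = 420/667 in ≈ 0.630 in
Excess rainfall: 0.940 − 0.630 = 0.310 in; P > Ia so Q > 0
Q: (10349/33350)² ÷ (115349/33350) = 107101801/3846889150 in (≈ 0.028 in)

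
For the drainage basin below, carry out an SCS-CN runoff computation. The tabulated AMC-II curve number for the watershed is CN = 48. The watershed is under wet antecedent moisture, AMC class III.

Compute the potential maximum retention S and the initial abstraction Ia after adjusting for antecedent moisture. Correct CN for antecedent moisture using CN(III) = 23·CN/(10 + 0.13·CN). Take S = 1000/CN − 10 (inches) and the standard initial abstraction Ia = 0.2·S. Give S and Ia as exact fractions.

Adjust CN=48 to AMC III: 23·48/(10 + 0.13·48) → 1104 ÷ (406/25) = 13800/203 ≈ 67.980
Retention S: 1000/CN − 10 with CN=67.980 → S = 325/69 ≈ 4.710 in
Initial abstraction Ia = S/5 = (325/69)/5 = 65/69 ≈ 0.942 in

S = 325/69 in ≈ 4.710 in; Ia = 65/69 in ≈ 0.942 in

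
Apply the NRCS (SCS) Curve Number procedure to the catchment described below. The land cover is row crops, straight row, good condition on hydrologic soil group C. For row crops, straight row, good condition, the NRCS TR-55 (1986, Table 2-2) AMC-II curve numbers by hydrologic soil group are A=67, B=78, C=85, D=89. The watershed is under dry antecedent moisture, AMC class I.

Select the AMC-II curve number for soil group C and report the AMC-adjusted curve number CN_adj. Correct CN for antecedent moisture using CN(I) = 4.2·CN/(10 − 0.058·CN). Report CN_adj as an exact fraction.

CN_adj = 11900/169 ≈ 70.414

NRCS table: row crops, straight row, good condition, soil group C → CN(II) = 85
Adjust CN=85 to AMC I: 4.2·85/(10 − 0.058·85) → 357 ÷ (507/100) = 11900/169 ≈ 70.414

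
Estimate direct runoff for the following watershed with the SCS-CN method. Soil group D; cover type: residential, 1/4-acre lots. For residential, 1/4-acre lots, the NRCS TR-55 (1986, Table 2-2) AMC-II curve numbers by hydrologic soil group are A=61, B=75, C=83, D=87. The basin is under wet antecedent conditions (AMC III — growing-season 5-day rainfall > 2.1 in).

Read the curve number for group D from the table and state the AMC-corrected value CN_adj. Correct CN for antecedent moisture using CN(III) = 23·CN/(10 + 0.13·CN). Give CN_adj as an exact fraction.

CN_adj = 200100/2131 ≈ 93.900

NRCS table: residential, 1/4-acre lots, soil group D → CN(II) = 87
Wet (AMC III): CN(III) = 23·87/(10 + 0.13·87) = 2001/(2131/100) = 200100/2131 ≈ 93.900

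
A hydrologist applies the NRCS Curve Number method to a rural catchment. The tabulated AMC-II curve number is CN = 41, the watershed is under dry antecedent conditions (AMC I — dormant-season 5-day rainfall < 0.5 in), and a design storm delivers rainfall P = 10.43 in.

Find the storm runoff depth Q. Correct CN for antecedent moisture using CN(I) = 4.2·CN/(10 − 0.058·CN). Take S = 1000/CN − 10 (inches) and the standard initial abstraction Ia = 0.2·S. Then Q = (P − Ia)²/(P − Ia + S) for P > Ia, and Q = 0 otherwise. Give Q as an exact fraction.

Adjust CN=41 to AMC I: 4.2·41/(10 − 0.058·41) → (861/5) ÷ (3811/500) = 86100/3811 ≈ 22.592
S = 1000/(86100/3811) − 10 = 29500/861 in ≈ 34.262 in
Initial abstraction Ia = S/5 = (29500/861)/5 = 5900/861 ≈ 6.852 in
Excess rainfall: 10.430 − 6.852 = 3.578 in; P > Ia so Q > 0
Q: (308023/86100)² ÷ (3258023/86100) = 94878168529/280515780300 in (≈ 0.338 in)

Q = 94878168529/280515780300 in ≈ 0.338 in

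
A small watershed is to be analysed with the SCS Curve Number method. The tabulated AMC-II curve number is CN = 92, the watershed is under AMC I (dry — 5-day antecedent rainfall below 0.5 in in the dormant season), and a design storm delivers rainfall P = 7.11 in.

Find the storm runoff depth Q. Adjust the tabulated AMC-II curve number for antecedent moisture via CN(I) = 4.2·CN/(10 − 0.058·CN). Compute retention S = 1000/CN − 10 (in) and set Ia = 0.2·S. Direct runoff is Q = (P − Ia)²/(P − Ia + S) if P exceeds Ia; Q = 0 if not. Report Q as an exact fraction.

CN(I) from CN(II)=92: (4.2·92)/(10 − 0.058·92) = 48300/583 ≈ 82.847
S = 1000/(48300/583) − 10 = 1000/483 in ≈ 2.070 in
Ia = 0.2S: 0.2·2.070 = 0.414 in (exactly 200/483)
Excess rainfall: 7.110 − 0.414 = 6.696 in; P > Ia so Q > 0
Runoff Q = (P−Ia)²/(P−Ia+S) = (6.696)²/(6.696+2.070) = 104595968569/20450847900 ≈ 5.115 in

Q = 104595968569/20450847900 in ≈ 5.115 in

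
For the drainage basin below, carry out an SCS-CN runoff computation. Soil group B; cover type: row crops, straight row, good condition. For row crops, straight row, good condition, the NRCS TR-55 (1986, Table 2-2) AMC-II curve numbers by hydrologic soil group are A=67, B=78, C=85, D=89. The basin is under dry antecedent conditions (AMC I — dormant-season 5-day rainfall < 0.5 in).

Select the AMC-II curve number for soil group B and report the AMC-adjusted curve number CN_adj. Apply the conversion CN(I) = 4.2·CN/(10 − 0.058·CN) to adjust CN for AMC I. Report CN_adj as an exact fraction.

CN_adj = 81900/1369 ≈ 59.825

NRCS table: row crops, straight row, good condition, soil group B → CN(II) = 78
CN(I) from CN(II)=78: (4.2·78)/(10 − 0.058·78) = 81900/1369 ≈ 59.825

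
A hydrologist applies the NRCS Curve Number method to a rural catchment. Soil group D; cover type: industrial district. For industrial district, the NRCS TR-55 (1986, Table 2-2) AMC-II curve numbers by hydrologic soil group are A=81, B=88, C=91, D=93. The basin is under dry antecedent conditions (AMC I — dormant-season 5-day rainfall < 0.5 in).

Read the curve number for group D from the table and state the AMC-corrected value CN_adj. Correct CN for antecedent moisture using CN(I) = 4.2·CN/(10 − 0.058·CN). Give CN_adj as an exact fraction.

CN_adj = 27900/329 ≈ 84.802

NRCS table: industrial district, soil group D → CN(II) = 93
Adjust CN=93 to AMC I: 4.2·93/(10 − 0.058·93) → (1953/5) ÷ (2303/500) = 27900/329 ≈ 84.802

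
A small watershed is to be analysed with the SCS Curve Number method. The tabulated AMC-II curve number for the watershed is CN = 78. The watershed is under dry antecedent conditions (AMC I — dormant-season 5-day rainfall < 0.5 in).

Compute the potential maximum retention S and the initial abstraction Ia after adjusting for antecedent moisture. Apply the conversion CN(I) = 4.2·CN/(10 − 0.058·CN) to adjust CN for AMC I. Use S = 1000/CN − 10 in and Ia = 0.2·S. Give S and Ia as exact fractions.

S = 5500/819 in ≈ 6.716 in; Ia = 1100/819 in ≈ 1.343 in

Adjust CN=78 to AMC I: 4.2·78/(10 − 0.058·78) → (1638/5) ÷ (1369/250) = 81900/1369 ≈ 59.825
S = 1000/(81900/1369) − 10 = 5500/819 in ≈ 6.716 in
Ia = 0.2S: 0.2·6.716 = 1.343 in (exactly 1100/819)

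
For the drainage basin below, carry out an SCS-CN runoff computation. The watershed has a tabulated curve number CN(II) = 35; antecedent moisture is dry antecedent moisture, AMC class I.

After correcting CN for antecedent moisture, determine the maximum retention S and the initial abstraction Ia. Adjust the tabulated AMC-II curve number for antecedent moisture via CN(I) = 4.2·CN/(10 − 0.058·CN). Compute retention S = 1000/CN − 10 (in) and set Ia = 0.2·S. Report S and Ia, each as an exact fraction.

S = 6500/147 in ≈ 44.218 in; Ia = 1300/147 in ≈ 8.844 in

Adjust CN=35 to AMC I: 4.2·35/(10 − 0.058·35) → 147 ÷ (797/100) = 14700/797 ≈ 18.444
Retention S: 1000/CN − 10 with CN=18.444 → S = 6500/147 ≈ 44.218 in
Ia = 0.2S: 0.2·44.218 = 8.844 in (exactly 1300/147)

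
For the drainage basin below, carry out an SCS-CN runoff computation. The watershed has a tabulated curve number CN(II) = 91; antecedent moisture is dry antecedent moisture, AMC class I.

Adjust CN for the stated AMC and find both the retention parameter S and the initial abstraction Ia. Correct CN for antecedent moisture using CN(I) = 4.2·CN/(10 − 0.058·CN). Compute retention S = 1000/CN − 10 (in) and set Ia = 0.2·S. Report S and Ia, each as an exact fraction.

CN(I) from CN(II)=91: (4.2·91)/(10 − 0.058·91) = 63700/787 ≈ 80.940
S = 1000/(63700/787) − 10 = 1500/637 in ≈ 2.355 in
Ia = 0.2·(1500/637) = 300/637 in ≈ 0.471 in

S = 1500/637 in ≈ 2.355 in; Ia = 300/637 in ≈ 0.471 in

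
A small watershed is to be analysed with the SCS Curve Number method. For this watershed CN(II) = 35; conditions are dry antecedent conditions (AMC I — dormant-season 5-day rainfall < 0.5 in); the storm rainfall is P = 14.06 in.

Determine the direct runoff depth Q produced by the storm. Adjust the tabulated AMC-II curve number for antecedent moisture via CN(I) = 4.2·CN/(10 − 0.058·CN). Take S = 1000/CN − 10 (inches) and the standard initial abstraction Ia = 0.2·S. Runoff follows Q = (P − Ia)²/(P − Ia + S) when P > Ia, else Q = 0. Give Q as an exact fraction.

Dry (AMC I): CN(I) = 4.2·35/(10 − 0.058·35) = 147/(797/100) = 14700/797 ≈ 18.444
Max retention: S = 1000/(14700/797) − 10 = 6500/147 in (≈ 44.218 in)
Ia = 0.2S: 0.2·44.218 = 8.844 in (exactly 1300/147)
Since P=14.060 > Ia=8.844: effective rainfall P−Ia = 38341/7350 in
Runoff Q = (P−Ia)²/(P−Ia+S) = (5.216)²/(5.216+44.218) = 1470032281/2670556350 ≈ 0.550 in

Q = 1470032281/2670556350 in ≈ 0.550 in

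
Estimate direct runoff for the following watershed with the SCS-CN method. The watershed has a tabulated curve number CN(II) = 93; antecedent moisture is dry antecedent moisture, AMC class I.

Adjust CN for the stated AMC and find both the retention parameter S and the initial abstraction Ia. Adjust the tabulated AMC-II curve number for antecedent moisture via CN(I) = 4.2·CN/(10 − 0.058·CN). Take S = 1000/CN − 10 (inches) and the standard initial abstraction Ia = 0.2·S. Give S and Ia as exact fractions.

S = 500/279 in ≈ 1.792 in; Ia = 100/279 in ≈ 0.358 in

Dry (AMC I): CN(I) = 4.2·93/(10 − 0.058·93) = (1953/5)/(2303/500) = 27900/329 ≈ 84.802
Max retention: S = 1000/(27900/329) − 10 = 500/279 in (≈ 1.792 in)
Ia = 0.2S: 0.2·1.792 = 0.358 in (exactly 100/279)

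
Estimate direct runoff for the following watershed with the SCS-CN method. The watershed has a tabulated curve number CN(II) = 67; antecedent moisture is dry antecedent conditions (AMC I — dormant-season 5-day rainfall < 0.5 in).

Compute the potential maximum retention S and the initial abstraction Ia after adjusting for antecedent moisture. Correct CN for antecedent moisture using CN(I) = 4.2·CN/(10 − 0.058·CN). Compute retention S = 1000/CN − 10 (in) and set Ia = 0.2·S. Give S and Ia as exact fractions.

S = 5500/469 in ≈ 11.727 in; Ia = 1100/469 in ≈ 2.345 in

Adjust CN=67 to AMC I: 4.2·67/(10 − 0.058·67) → (1407/5) ÷ (3057/500) = 46900/1019 ≈ 46.026
S = 1000/(46900/1019) − 10 = 5500/469 in ≈ 11.727 in
Ia = 0.2·(5500/469) = 1100/469 in ≈ 2.345 in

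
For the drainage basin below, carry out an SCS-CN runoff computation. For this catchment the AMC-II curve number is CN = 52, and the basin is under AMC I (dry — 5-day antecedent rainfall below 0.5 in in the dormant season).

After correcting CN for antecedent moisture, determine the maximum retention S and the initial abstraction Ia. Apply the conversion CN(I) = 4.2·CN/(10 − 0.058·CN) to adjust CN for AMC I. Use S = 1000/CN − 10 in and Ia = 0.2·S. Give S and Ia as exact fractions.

S = 2000/91 in ≈ 21.978 in; Ia = 400/91 in ≈ 4.396 in

CN(I) from CN(II)=52: (4.2·52)/(10 − 0.058·52) = 9100/291 ≈ 31.271
Retention S: 1000/CN − 10 with CN=31.271 → S = 2000/91 ≈ 21.978 in
Ia = 0.2S: 0.2·21.978 = 4.396 in (exactly 400/91)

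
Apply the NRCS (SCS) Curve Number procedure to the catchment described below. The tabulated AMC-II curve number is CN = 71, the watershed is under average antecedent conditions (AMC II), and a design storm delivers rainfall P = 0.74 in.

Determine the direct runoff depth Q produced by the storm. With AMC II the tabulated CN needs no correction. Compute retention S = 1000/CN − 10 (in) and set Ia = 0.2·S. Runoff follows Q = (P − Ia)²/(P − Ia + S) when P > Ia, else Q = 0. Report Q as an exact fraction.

Q = 0 in ≈ 0.000 in

CN(II) = 71; AMC II needs no correction.
Retention S: 1000/CN − 10 with CN=71.000 → S = 290/71 ≈ 4.085 in
Ia = 0.2S: 0.2·4.085 = 0.817 in (exactly 58/71)
P = 0.740 ≤ Ia = 0.817 in: entire storm abstracted, Q = 0.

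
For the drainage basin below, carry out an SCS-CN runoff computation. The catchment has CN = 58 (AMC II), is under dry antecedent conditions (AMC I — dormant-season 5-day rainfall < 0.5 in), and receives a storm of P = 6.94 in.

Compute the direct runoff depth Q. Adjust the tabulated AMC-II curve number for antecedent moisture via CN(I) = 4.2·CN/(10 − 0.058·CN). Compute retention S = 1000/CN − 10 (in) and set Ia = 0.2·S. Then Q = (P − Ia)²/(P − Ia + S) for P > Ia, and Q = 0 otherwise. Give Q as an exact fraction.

Dry (AMC I): CN(I) = 4.2·58/(10 − 0.058·58) = (1218/5)/(1659/250) = 2900/79 ≈ 36.709
Max retention: S = 1000/(2900/79) − 10 = 500/29 in (≈ 17.241 in)
Initial abstraction Ia = S/5 = (500/29)/5 = 100/29 ≈ 3.448 in
Excess rainfall: 6.940 − 3.448 = 3.492 in; P > Ia so Q > 0
Q: (5063/1450)² ÷ (30063/1450) = 25633969/43591350 in (≈ 0.588 in)

Q = 25633969/43591350 in ≈ 0.588 in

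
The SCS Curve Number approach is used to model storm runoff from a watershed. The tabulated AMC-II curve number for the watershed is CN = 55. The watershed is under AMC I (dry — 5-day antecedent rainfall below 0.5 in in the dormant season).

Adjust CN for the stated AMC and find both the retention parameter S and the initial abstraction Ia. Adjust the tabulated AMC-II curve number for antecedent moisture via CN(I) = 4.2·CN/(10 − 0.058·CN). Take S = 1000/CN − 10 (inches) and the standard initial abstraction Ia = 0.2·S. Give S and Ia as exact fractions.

S = 1500/77 in ≈ 19.481 in; Ia = 300/77 in ≈ 3.896 in

Dry (AMC I): CN(I) = 4.2·55/(10 − 0.058·55) = 231/(681/100) = 7700/227 ≈ 33.921
S = 1000/(7700/227) − 10 = 1500/77 in ≈ 19.481 in
Initial abstraction Ia = S/5 = (1500/77)/5 = 300/77 ≈ 3.896 in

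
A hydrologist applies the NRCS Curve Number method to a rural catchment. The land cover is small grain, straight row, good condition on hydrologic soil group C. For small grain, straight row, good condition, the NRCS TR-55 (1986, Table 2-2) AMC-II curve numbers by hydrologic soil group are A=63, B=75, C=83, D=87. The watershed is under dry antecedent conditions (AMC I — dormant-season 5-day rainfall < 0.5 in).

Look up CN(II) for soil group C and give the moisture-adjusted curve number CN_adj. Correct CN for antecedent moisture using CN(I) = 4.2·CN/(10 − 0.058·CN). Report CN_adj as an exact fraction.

NRCS table: small grain, straight row, good condition, soil group C → CN(II) = 83
Dry (AMC I): CN(I) = 4.2·83/(10 − 0.058·83) = (1743/5)/(2593/500) = 174300/2593 ≈ 67.219

CN_adj = 174300/2593 ≈ 67.219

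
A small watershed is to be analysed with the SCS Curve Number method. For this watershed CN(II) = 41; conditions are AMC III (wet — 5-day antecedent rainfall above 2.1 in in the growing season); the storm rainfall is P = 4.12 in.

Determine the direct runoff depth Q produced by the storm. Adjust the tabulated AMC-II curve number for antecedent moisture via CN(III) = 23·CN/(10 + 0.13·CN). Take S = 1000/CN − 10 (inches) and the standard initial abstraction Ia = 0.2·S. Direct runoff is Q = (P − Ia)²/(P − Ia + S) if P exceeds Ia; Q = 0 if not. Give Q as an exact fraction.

Q = 4573681641/5071666175 in ≈ 0.902 in

Adjust CN=41 to AMC III: 23·41/(10 + 0.13·41) → 943 ÷ (1533/100) = 94300/1533 ≈ 61.513
Retention S: 1000/CN − 10 with CN=61.513 → S = 5900/943 ≈ 6.257 in
Ia = 0.2S: 0.2·6.257 = 1.251 in (exactly 1180/943)
Excess rainfall: 4.120 − 1.251 = 2.869 in; P > Ia so Q > 0
Q: (67629/23575)² ÷ (215129/23575) = 4573681641/5071666175 in (≈ 0.902 in)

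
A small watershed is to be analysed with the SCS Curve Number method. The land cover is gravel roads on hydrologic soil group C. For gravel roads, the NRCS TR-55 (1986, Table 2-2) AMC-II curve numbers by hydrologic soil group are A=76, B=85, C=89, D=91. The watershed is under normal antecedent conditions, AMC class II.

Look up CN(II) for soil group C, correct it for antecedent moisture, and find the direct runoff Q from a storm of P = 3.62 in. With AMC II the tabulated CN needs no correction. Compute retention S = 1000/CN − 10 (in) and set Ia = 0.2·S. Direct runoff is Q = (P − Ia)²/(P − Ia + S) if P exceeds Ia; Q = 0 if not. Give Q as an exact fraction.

NRCS table: gravel roads, soil group C → CN(II) = 89
CN(II) = 89; AMC II needs no correction.
Max retention: S = 1000/89 − 10 = 110/89 in (≈ 1.236 in)
Ia = 0.2S: 0.2·1.236 = 0.247 in (exactly 22/89)
P − Ia = 3.620 − 0.247 = 15009/4450 ≈ 3.373 in (> 0, runoff occurs)
Runoff Q = (P−Ia)²/(P−Ia+S) = (3.373)²/(3.373+1.236) = 225270081/91265050 ≈ 2.468 in

Q = 225270081/91265050 in ≈ 2.468 in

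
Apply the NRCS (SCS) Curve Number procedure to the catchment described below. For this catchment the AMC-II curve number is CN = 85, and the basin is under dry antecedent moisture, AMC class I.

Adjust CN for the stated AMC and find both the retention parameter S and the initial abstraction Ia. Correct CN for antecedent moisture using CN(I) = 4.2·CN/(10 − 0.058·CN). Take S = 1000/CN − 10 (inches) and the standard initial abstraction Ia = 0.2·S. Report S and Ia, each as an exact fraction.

S = 500/119 in ≈ 4.202 in; Ia = 100/119 in ≈ 0.840 in

Adjust CN=85 to AMC I: 4.2·85/(10 − 0.058·85) → 357 ÷ (507/100) = 11900/169 ≈ 70.414
Retention S: 1000/CN − 10 with CN=70.414 → S = 500/119 ≈ 4.202 in
Initial abstraction Ia = S/5 = (500/119)/5 = 100/119 ≈ 0.840 in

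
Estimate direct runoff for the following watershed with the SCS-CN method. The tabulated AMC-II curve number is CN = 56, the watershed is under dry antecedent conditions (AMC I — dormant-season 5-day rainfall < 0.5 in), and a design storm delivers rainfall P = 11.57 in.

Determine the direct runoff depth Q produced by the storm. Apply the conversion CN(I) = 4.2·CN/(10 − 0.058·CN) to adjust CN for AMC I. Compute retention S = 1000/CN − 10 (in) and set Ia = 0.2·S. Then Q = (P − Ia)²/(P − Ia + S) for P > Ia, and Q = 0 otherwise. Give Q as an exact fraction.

Adjust CN=56 to AMC I: 4.2·56/(10 − 0.058·56) → (1176/5) ÷ (844/125) = 7350/211 ≈ 34.834
Max retention: S = 1000/(7350/211) − 10 = 2750/147 in (≈ 18.707 in)
Ia = 0.2·(2750/147) = 550/147 in ≈ 3.741 in
Excess rainfall: 11.570 − 3.741 = 7.829 in; P > Ia so Q > 0
Runoff Q = (P−Ia)²/(P−Ia+S) = (7.829)²/(7.829+18.707) = 13243176241/5734161300 ≈ 2.310 in

Q = 13243176241/5734161300 in ≈ 2.310 in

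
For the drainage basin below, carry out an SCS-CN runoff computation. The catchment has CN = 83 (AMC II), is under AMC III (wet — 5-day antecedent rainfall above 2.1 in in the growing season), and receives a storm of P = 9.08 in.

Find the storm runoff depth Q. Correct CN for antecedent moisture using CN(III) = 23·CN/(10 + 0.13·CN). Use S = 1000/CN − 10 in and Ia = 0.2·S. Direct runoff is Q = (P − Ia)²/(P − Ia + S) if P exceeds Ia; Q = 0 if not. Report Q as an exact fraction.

Adjust CN=83 to AMC III: 23·83/(10 + 0.13·83) → 1909 ÷ (2079/100) = 190900/2079 ≈ 91.823
Max retention: S = 1000/(190900/2079) − 10 = 1700/1909 in (≈ 0.891 in)
Ia = 0.2S: 0.2·0.891 = 0.178 in (exactly 340/1909)
P − Ia = 9.080 − 0.178 = 424843/47725 ≈ 8.902 in (> 0, runoff occurs)
Runoff Q = (P−Ia)²/(P−Ia+S) = (8.902)²/(8.902+0.891) = 180491574649/22303944675 ≈ 8.092 in

Q = 180491574649/22303944675 in ≈ 8.092 in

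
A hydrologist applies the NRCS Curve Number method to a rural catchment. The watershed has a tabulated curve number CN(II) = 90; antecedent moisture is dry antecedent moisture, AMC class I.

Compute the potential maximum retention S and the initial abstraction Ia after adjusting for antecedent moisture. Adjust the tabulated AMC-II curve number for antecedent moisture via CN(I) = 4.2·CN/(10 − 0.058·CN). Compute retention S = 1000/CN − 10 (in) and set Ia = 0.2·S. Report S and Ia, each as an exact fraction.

CN(I) from CN(II)=90: (4.2·90)/(10 − 0.058·90) = 18900/239 ≈ 79.079
S = 1000/(18900/239) − 10 = 500/189 in ≈ 2.646 in
Ia = 0.2·(500/189) = 100/189 in ≈ 0.529 in

S = 500/189 in ≈ 2.646 in; Ia = 100/189 in ≈ 0.529 in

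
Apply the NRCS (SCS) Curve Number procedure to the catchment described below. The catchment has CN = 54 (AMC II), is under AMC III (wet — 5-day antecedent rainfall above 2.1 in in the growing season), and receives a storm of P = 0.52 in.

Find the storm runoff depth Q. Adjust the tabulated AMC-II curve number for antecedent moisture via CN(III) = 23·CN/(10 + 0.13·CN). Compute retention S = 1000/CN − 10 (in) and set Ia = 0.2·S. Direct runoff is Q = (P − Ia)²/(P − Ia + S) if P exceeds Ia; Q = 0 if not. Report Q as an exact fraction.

Q = 0 in ≈ 0.000 in

CN(III) from CN(II)=54: (23·54)/(10 + 0.13·54) = 2700/37 ≈ 72.973
S = 1000/(2700/37) − 10 = 100/27 in ≈ 3.704 in
Initial abstraction Ia = S/5 = (100/27)/5 = 20/27 ≈ 0.741 in
P = 0.520 ≤ Ia = 0.741 in: entire storm abstracted, Q = 0.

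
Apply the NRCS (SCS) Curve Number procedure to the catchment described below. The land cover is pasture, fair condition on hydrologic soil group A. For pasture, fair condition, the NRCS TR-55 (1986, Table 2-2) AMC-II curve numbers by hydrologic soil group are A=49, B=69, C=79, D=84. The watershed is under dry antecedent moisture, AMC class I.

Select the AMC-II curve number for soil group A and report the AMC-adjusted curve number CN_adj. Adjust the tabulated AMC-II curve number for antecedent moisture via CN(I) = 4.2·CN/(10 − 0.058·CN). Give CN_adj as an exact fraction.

CN_adj = 34300/1193 ≈ 28.751

NRCS table: pasture, fair condition, soil group A → CN(II) = 49
Adjust CN=49 to AMC I: 4.2·49/(10 − 0.058·49) → (1029/5) ÷ (3579/500) = 34300/1193 ≈ 28.751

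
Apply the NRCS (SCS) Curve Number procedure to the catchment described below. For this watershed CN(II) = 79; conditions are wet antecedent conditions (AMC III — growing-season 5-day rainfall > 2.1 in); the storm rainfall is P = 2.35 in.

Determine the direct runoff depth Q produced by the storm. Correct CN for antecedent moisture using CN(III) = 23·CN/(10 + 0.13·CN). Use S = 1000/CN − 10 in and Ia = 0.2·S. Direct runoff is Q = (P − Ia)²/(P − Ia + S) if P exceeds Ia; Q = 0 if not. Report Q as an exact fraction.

Wet (AMC III): CN(III) = 23·79/(10 + 0.13·79) = 1817/(2027/100) = 181700/2027 ≈ 89.640
Max retention: S = 1000/(181700/2027) − 10 = 2100/1817 in (≈ 1.156 in)
Ia = 0.2·(2100/1817) = 420/1817 in ≈ 0.231 in
P − Ia = 2.350 − 0.231 = 76999/36340 ≈ 2.119 in (> 0, runoff occurs)
Q = (76999/36340)²/((76999/36340) + 2100/1817) = (5928846001/1320595600)/(118999/36340) = 5928846001/4324423660 in ≈ 1.371 in

Q = 5928846001/4324423660 in ≈ 1.371 in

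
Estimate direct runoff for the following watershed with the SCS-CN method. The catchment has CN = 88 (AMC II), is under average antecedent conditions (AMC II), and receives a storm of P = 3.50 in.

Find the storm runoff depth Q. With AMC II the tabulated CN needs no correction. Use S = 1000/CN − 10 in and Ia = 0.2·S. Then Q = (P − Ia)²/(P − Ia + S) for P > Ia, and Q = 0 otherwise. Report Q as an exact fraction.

CN(II) = 88; AMC II needs no correction.
Max retention: S = 1000/88 − 10 = 15/11 in (≈ 1.364 in)
Ia = 0.2S: 0.2·1.364 = 0.273 in (exactly 3/11)
P − Ia = 3.500 − 0.273 = 71/22 ≈ 3.227 in (> 0, runoff occurs)
Q: (71/22)² ÷ (101/22) = 5041/2222 in (≈ 2.269 in)

Q = 5041/2222 in ≈ 2.269 in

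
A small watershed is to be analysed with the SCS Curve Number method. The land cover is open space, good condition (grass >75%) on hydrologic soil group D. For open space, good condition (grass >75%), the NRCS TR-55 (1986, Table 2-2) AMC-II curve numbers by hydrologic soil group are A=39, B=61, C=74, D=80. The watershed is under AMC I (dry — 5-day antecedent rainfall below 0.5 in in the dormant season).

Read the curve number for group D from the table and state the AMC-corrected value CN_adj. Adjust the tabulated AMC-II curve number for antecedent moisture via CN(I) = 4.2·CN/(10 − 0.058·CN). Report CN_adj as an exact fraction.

CN_adj = 4200/67 ≈ 62.687

NRCS table: open space, good condition (grass >75%), soil group D → CN(II) = 80
Dry (AMC I): CN(I) = 4.2·80/(10 − 0.058·80) = 336/(134/25) = 4200/67 ≈ 62.687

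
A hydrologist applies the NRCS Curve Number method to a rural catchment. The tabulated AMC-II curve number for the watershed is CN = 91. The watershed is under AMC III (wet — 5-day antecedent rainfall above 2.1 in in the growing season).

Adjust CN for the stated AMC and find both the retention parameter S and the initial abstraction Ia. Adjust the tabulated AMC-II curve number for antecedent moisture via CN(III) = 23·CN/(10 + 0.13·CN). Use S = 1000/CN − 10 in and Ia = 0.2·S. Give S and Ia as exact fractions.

S = 900/2093 in ≈ 0.430 in; Ia = 180/2093 in ≈ 0.086 in

Wet (AMC III): CN(III) = 23·91/(10 + 0.13·91) = 2093/(2183/100) = 209300/2183 ≈ 95.877
Retention S: 1000/CN − 10 with CN=95.877 → S = 900/2093 ≈ 0.430 in
Ia = 0.2S: 0.2·0.430 = 0.086 in (exactly 180/2093)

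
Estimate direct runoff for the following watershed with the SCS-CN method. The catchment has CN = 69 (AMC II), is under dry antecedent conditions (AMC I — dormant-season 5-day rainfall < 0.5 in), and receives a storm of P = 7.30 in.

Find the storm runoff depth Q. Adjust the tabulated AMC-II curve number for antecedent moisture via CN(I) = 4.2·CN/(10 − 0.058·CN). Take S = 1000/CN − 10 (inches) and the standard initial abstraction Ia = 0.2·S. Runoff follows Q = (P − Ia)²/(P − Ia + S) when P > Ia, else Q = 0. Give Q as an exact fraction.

Q = 5591599729/3329468730 in ≈ 1.679 in

CN(I) from CN(II)=69: (4.2·69)/(10 − 0.058·69) = 144900/2999 ≈ 48.316
Retention S: 1000/CN − 10 with CN=48.316 → S = 15500/1449 ≈ 10.697 in
Ia = 0.2·(15500/1449) = 3100/1449 in ≈ 2.139 in
Since P=7.300 > Ia=2.139: effective rainfall P−Ia = 74777/14490 in
Q: (74777/14490)² ÷ (229777/14490) = 5591599729/3329468730 in (≈ 1.679 in)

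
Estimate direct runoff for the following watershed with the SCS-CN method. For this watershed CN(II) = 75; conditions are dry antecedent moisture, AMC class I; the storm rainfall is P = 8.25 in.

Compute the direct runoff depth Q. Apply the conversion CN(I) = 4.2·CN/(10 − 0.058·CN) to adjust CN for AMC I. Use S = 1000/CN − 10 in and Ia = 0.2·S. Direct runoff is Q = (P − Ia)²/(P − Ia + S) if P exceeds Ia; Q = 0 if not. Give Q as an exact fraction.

Q = 2819041/927108 in ≈ 3.041 in

Dry (AMC I): CN(I) = 4.2·75/(10 − 0.058·75) = 315/(113/20) = 6300/113 ≈ 55.752
S = 1000/(6300/113) − 10 = 500/63 in ≈ 7.937 in
Ia = 0.2S: 0.2·7.937 = 1.587 in (exactly 100/63)
Since P=8.250 > Ia=1.587: effective rainfall P−Ia = 1679/252 in
Q: (1679/252)² ÷ (3679/252) = 2819041/927108 in (≈ 3.041 in)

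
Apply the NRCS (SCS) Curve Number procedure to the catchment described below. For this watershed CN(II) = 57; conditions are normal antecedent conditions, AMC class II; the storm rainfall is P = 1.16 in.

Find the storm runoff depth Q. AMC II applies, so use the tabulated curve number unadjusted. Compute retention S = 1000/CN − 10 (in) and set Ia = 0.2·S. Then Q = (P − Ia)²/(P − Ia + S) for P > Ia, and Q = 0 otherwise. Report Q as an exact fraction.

AMC II — tabulated CN = 57 applies directly.
Max retention: S = 1000/57 − 10 = 430/57 in (≈ 7.544 in)
Ia = 0.2·(430/57) = 86/57 in ≈ 1.509 in
P = 1.160 ≤ Ia = 1.509 in: entire storm abstracted, Q = 0.

Q = 0 in ≈ 0.000 in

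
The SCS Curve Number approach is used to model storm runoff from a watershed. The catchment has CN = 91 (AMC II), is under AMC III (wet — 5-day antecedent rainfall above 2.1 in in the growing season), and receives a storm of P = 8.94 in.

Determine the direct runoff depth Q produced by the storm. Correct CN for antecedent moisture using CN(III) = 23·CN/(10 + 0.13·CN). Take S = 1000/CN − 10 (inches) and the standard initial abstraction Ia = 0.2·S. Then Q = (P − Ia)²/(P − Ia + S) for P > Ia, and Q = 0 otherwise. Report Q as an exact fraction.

Q = 286177939347/33891635050 in ≈ 8.444 in

Wet (AMC III): CN(III) = 23·91/(10 + 0.13·91) = 2093/(2183/100) = 209300/2183 ≈ 95.877
Retention S: 1000/CN − 10 with CN=95.877 → S = 900/2093 ≈ 0.430 in
Initial abstraction Ia = S/5 = (900/2093)/5 = 180/2093 ≈ 0.086 in
Since P=8.940 > Ia=0.086: effective rainfall P−Ia = 926571/104650 in
Q: (926571/104650)² ÷ (971571/104650) = 286177939347/33891635050 in (≈ 8.444 in)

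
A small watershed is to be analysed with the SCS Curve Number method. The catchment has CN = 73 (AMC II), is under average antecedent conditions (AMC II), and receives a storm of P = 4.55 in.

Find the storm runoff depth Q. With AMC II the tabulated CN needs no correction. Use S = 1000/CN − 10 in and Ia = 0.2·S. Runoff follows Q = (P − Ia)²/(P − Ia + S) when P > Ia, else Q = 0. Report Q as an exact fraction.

Q = 30946969/16005980 in ≈ 1.933 in

Average conditions: CN = 73 (no AMC adjustment).
S = 1000/73 − 10 = 270/73 in ≈ 3.699 in
Ia = 0.2S: 0.2·3.699 = 0.740 in (exactly 54/73)
Since P=4.550 > Ia=0.740: effective rainfall P−Ia = 5563/1460 in
Q = (5563/1460)²/((5563/1460) + 270/73) = (30946969/2131600)/(10963/1460) = 30946969/16005980 in ≈ 1.933 in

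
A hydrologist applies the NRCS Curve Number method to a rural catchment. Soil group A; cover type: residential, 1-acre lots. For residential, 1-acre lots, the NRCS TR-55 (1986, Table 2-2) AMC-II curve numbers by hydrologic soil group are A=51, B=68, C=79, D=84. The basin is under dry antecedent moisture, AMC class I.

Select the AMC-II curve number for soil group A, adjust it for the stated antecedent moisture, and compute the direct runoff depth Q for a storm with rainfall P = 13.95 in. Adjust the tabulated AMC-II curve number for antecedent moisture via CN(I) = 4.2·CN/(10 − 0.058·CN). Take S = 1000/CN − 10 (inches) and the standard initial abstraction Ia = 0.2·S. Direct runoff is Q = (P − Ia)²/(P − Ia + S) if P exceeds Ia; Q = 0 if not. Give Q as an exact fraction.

Q = 822943969/301982220 in ≈ 2.725 in

NRCS table: residential, 1-acre lots, soil group A → CN(II) = 51
Dry (AMC I): CN(I) = 4.2·51/(10 − 0.058·51) = (1071/5)/(3521/500) = 15300/503 ≈ 30.417
Retention S: 1000/CN − 10 with CN=30.417 → S = 3500/153 ≈ 22.876 in
Initial abstraction Ia = S/5 = (3500/153)/5 = 700/153 ≈ 4.575 in
Since P=13.950 > Ia=4.575: effective rainfall P−Ia = 28687/3060 in
Q = (28687/3060)²/((28687/3060) + 3500/153) = (822943969/9363600)/(98687/3060) = 822943969/301982220 in ≈ 2.725 in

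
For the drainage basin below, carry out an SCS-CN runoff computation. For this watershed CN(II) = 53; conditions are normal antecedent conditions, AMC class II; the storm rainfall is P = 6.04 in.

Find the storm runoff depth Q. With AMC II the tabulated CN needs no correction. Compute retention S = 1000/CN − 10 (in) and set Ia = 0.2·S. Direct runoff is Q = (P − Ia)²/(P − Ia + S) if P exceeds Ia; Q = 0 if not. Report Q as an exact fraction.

Q = 31956409/23058975 in ≈ 1.386 in

Average conditions: CN = 53 (no AMC adjustment).
Retention S: 1000/CN − 10 with CN=53.000 → S = 470/53 ≈ 8.868 in
Ia = 0.2·(470/53) = 94/53 in ≈ 1.774 in
Excess rainfall: 6.040 − 1.774 = 4.266 in; P > Ia so Q > 0
Q: (5653/1325)² ÷ (17403/1325) = 31956409/23058975 in (≈ 1.386 in)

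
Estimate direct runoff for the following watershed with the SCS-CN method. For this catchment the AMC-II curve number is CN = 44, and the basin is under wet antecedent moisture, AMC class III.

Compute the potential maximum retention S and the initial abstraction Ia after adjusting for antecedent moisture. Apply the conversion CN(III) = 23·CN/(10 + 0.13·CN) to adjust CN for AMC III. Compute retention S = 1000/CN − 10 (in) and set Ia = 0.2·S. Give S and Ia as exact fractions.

S = 1400/253 in ≈ 5.534 in; Ia = 280/253 in ≈ 1.107 in

Wet (AMC III): CN(III) = 23·44/(10 + 0.13·44) = 1012/(393/25) = 25300/393 ≈ 64.377
S = 1000/(25300/393) − 10 = 1400/253 in ≈ 5.534 in
Ia = 0.2·(1400/253) = 280/253 in ≈ 1.107 in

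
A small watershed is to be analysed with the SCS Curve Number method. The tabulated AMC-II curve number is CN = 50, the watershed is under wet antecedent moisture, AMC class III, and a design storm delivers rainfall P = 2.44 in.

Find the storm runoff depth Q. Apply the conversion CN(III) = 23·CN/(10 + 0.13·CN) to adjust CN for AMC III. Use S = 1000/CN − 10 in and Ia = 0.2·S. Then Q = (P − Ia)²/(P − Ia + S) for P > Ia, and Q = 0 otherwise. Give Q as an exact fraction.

Adjust CN=50 to AMC III: 23·50/(10 + 0.13·50) → 1150 ÷ (33/2) = 2300/33 ≈ 69.697
Max retention: S = 1000/(2300/33) − 10 = 100/23 in (≈ 4.348 in)
Ia = 0.2S: 0.2·4.348 = 0.870 in (exactly 20/23)
P − Ia = 2.440 − 0.870 = 903/575 ≈ 1.570 in (> 0, runoff occurs)
Q: (903/575)² ÷ (3403/575) = 815409/1956725 in (≈ 0.417 in)

Q = 815409/1956725 in ≈ 0.417 in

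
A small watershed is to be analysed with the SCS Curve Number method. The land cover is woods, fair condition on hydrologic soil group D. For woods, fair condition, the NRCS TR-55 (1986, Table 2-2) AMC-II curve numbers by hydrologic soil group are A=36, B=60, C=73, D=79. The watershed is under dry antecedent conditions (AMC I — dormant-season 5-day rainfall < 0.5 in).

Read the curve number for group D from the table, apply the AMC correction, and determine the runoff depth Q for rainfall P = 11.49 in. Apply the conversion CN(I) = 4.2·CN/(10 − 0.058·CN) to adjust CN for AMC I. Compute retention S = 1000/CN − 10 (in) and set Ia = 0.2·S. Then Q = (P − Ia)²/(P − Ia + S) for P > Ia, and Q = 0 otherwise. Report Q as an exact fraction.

NRCS table: woods, fair condition, soil group D → CN(II) = 79
Adjust CN=79 to AMC I: 4.2·79/(10 − 0.058·79) → (1659/5) ÷ (2709/500) = 7900/129 ≈ 61.240
Max retention: S = 1000/(7900/129) − 10 = 500/79 in (≈ 6.329 in)
Initial abstraction Ia = S/5 = (500/79)/5 = 100/79 ≈ 1.266 in
Excess rainfall: 11.490 − 1.266 = 10.224 in; P > Ia so Q > 0
Runoff Q = (P−Ia)²/(P−Ia+S) = (10.224)²/(10.224+6.329) = 6523954441/1033090900 ≈ 6.315 in

Q = 6523954441/1033090900 in ≈ 6.315 in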